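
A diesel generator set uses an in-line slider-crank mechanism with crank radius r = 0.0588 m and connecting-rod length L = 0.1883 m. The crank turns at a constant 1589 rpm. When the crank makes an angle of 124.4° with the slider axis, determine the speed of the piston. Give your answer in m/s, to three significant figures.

6.60

ω = 2π·1589/60 = 166.4 rad/s
For an in-line slider-crank, x = r cosθ + √(L² − r² sin²θ), so v = −rω sinθ·[1 + r cosθ/√(L² − r² sin²θ)].
With r = 0.0588 m, L = 0.1883 m, θ = 124.4°: √(L² − r² sin²θ) = 0.18194 m.
v = −0.0588·166.4·0.82511·[1 + 0.0588·-0.56497/0.18194] = -6.5991 m/s.
|v| = 6.5991 m/s.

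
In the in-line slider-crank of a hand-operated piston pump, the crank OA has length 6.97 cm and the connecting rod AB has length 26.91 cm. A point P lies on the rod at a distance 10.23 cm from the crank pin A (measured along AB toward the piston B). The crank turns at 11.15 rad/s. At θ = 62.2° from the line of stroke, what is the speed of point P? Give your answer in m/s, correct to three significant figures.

0.754

ω = 11.15 rad/s.  Crank-pin speed |V_A| = rω = 0.77716 m/s, perpendicular to OA.
Rod angle: sinφ = −(r/L) sinθ ⇒ φ = -13.245°; ω_rod = −rω cosθ/√(L²−r²sin²θ) = -1.3837 rad/s.
V_P = V_A + ω_rod × AP, with AP = 0.1023 m along the rod.
Components: V_Px = −rω sinθ − a·ω_rod·sinφ = -0.71989 m/s;  V_Py = rω cosθ + a·ω_rod·cosφ = +0.22467 m/s.
|V_P| = √(V_Px² + V_Py²) = 0.75413 m/s.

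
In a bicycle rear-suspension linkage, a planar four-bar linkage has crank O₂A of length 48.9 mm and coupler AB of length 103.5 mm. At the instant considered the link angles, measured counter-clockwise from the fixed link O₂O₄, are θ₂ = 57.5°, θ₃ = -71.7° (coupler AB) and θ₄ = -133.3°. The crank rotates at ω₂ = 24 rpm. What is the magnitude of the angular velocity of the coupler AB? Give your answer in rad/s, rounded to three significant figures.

ω₂ = 2.513 rad/s (from 24 rpm).
Differentiating the loop-closure r₂e^{iθ₂}+r₃e^{iθ₃}=r₁+r₄e^{iθ₄} gives r₂ω₂e^{iθ₂}+r₃ω₃e^{iθ₃}=r₄ω₄e^{iθ₄}.
Eliminating the other unknown: ω₃ = r₂ω₂ sin(θ₄−θ₂) / [r₃ sin(θ₃−θ₄)].
Numerator sine = +0.18738; denominator sine = +0.87965.
Result = 0.0489·2.513·(+0.18738) / (0.1035·(+0.87965)) = +0.25294 rad/s; magnitude 0.25294 rad/s.

0.253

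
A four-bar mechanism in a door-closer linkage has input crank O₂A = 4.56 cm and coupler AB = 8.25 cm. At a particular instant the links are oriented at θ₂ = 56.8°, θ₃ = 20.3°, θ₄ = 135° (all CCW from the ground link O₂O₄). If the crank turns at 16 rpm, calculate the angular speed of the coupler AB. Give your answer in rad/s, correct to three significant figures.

ω₂ = 1.676 rad/s (from 16 rpm).
Differentiating the loop-closure r₂e^{iθ₂}+r₃e^{iθ₃}=r₁+r₄e^{iθ₄} gives r₂ω₂e^{iθ₂}+r₃ω₃e^{iθ₃}=r₄ω₄e^{iθ₄}.
Eliminating the other unknown: ω₃ = r₂ω₂ sin(θ₄−θ₂) / [r₃ sin(θ₃−θ₄)].
Numerator sine = +0.97887; denominator sine = -0.90851.
Result = 0.0456·1.676·(+0.97887) / (0.0825·(-0.90851)) = -0.99783 rad/s; magnitude 0.99783 rad/s.

0.998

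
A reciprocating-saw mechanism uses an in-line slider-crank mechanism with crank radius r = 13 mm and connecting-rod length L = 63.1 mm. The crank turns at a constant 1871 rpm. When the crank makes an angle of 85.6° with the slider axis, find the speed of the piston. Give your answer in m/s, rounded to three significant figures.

ω = 2π·1871/60 = 195.9 rad/s
For an in-line slider-crank, x = r cosθ + √(L² − r² sin²θ), so v = −rω sinθ·[1 + r cosθ/√(L² − r² sin²θ)].
With r = 0.013 m, L = 0.0631 m, θ = 85.6°: √(L² − r² sin²θ) = 0.061754 m.
v = −0.013·195.9·0.99705·[1 + 0.013·0.07672/0.061754] = -2.5806 m/s.
|v| = 2.5806 m/s.

2.58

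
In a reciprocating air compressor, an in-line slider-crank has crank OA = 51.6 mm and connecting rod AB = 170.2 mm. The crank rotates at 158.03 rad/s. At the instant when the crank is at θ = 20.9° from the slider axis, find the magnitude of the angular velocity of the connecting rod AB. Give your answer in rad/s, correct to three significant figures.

ω = 158 rad/s
The rod makes angle φ with the slider axis where L sinφ = r sinθ; differentiating, L cosφ·φ̇ = r ω cosθ.
L cosφ = √(L² − r² sin²θ) = 0.1692 m.
|ω_rod| = r ω |cosθ| / √(L² − r² sin²θ) = 0.0516·158·0.93420/0.1692 = 45.022 rad/s.

45.0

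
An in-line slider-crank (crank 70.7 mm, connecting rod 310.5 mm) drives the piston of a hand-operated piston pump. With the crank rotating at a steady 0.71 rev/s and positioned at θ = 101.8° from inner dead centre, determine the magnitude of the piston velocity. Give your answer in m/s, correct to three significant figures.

0.294

ω = 2π·0.71 = 4.461 rad/s
For an in-line slider-crank, x = r cosθ + √(L² − r² sin²θ), so v = −rω sinθ·[1 + r cosθ/√(L² − r² sin²θ)].
With r = 0.0707 m, L = 0.3105 m, θ = 101.8°: √(L² − r² sin²θ) = 0.30269 m.
v = −0.0707·4.461·0.97887·[1 + 0.0707·-0.20450/0.30269] = -0.29399 m/s.
|v| = 0.29399 m/s.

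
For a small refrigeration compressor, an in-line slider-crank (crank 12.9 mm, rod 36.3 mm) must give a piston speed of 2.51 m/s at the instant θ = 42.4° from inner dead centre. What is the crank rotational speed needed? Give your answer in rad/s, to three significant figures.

227

For an in-line slider-crank, |v_piston| = rω|sinθ|·[1 + r cosθ/√(L² − r² sin²θ)].
With r = 0.0129 m, L = 0.0363 m, θ = 42.4°: the bracketed kinematic factor |dx/dθ| = 0.01105 m.
ω = v/|dx/dθ| = 2.51/0.01105 = 227.16 rad/s.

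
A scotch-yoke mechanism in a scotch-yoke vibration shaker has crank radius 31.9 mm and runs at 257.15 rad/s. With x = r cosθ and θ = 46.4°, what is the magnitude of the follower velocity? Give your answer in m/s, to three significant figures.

5.94

ω = 257.1 rad/s
x = r cosθ ⇒ ẋ = −rω sinθ.
|v| = rω|sinθ| = 0.0319·257.1·|sin 46.4°| = 5.9404 m/s.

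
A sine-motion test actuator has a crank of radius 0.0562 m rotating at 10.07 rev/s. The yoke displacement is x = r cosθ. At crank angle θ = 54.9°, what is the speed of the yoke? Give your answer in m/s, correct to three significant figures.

2.91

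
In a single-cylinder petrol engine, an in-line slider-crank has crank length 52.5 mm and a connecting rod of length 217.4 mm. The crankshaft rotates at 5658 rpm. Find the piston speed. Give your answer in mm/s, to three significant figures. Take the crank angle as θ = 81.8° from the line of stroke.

31900

ω = 2π·5658/60 = 592.5 rad/s
For an in-line slider-crank, x = r cosθ + √(L² − r² sin²θ), so v = −rω sinθ·[1 + r cosθ/√(L² − r² sin²θ)].
With r = 0.0525 m, L = 0.2174 m, θ = 81.8°: √(L² − r² sin²θ) = 0.2111 m.
v = −0.0525·592.5·0.98978·[1 + 0.0525·0.14263/0.2111] = -31.881 m/s.
|v| = 31.881 m/s = 31881 mm/s.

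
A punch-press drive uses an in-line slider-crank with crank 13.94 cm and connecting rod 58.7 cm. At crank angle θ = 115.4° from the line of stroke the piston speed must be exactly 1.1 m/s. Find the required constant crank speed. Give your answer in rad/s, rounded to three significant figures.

9.75

For an in-line slider-crank, |v_piston| = rω|sinθ|·[1 + r cosθ/√(L² − r² sin²θ)].
With r = 0.1394 m, L = 0.587 m, θ = 115.4°: the bracketed kinematic factor |dx/dθ| = 0.11279 m.
ω = v/|dx/dθ| = 1.1/0.11279 = 9.7525 rad/s.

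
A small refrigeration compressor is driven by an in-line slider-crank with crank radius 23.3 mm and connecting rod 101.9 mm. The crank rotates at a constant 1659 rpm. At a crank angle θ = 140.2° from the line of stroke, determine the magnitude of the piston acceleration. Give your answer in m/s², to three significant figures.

509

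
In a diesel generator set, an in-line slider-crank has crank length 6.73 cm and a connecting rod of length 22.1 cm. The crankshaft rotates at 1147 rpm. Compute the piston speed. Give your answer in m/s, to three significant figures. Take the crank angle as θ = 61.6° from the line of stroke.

ω = 2π·1147/60 = 120.1 rad/s
For an in-line slider-crank, x = r cosθ + √(L² − r² sin²θ), so v = −rω sinθ·[1 + r cosθ/√(L² − r² sin²θ)].
With r = 0.0673 m, L = 0.221 m, θ = 61.6°: √(L² − r² sin²θ) = 0.21292 m.
v = −0.0673·120.1·0.87965·[1 + 0.0673·0.47562/0.21292] = -8.1798 m/s.
|v| = 8.1798 m/s.

8.18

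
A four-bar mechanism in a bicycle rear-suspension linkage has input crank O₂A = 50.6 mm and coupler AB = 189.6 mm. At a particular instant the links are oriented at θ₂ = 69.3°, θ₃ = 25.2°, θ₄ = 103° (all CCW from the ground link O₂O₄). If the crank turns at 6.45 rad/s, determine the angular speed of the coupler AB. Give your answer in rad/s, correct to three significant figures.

ω₂ = 6.45 rad/s
Differentiating the loop-closure r₂e^{iθ₂}+r₃e^{iθ₃}=r₁+r₄e^{iθ₄} gives r₂ω₂e^{iθ₂}+r₃ω₃e^{iθ₃}=r₄ω₄e^{iθ₄}.
Eliminating the other unknown: ω₃ = r₂ω₂ sin(θ₄−θ₂) / [r₃ sin(θ₃−θ₄)].
Numerator sine = +0.55484; denominator sine = -0.97742.
Result = 0.0506·6.45·(+0.55484) / (0.1896·(-0.97742)) = -0.97716 rad/s; magnitude 0.97716 rad/s.

0.977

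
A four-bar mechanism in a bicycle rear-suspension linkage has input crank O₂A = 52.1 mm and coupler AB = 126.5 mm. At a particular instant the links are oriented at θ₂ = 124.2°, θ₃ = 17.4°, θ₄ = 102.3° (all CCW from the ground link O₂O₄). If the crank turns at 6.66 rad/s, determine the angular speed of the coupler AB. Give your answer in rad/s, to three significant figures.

1.03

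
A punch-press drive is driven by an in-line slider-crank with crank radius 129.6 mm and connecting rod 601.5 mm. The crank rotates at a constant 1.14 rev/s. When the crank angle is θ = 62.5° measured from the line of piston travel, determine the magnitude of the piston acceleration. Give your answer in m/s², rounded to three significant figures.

ω = 2π·1.14 = 7.163 rad/s
x(θ) = r cosθ + √(L² − r² sin²θ); with ω constant, a = ω²·d²x/dθ².
d²x/dθ² = −r cosθ − r²(cos2θ)/√u − r⁴ sin²2θ/(4u^{3/2}),  u = L² − r² sin²θ = 0.348587 m².
Substituting r = 0.1296 m, L = 0.6015 m, θ = 62.5°: d²x/dθ² = -0.043755 m.
a = ω²·d²x/dθ² = (7.163)²·(-0.043755) = -2.2449 m/s²;  |a| = 2.2449 m/s².

2.24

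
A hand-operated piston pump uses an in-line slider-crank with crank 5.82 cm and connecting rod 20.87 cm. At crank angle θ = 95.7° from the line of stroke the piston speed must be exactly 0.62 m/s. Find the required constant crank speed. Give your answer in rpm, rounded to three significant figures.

For an in-line slider-crank, |v_piston| = rω|sinθ|·[1 + r cosθ/√(L² − r² sin²θ)].
With r = 0.0582 m, L = 0.2087 m, θ = 95.7°: the bracketed kinematic factor |dx/dθ| = 0.056243 m.
ω = v/|dx/dθ| = 0.62/0.056243 = 11.024 rad/s.
N = 60ω/(2π) = 105.27 rpm.

105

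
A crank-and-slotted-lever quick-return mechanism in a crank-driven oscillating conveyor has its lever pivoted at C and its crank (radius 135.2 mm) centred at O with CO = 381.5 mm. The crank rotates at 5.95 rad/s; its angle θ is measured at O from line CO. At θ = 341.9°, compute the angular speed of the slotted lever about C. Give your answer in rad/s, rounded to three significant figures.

1.53

ω = 5.95 rad/s
Crank pin A relative to C: A = (d + r cosθ, r sinθ); lever angle φ = atan2(r sinθ, d + r cosθ).
Differentiating tanφ: φ̇ = rω(d cosθ + r)/(d² + r² + 2dr cosθ).
d² + r² + 2dr cosθ = |CA|² = 0.261874 m²;  d cosθ + r = +0.49782 m.
|ω_lever| = |0.1352·5.95·+0.49782| / 0.261874 = 1.5292 rad/s.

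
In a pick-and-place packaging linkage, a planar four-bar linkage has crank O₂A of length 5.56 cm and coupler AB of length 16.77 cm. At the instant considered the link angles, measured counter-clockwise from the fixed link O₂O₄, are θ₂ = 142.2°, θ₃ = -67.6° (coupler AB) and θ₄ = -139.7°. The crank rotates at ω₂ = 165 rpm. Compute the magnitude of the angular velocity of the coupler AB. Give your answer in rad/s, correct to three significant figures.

ω₂ = 17.28 rad/s (from 165 rpm).
Differentiating the loop-closure r₂e^{iθ₂}+r₃e^{iθ₃}=r₁+r₄e^{iθ₄} gives r₂ω₂e^{iθ₂}+r₃ω₃e^{iθ₃}=r₄ω₄e^{iθ₄}.
Eliminating the other unknown: ω₃ = r₂ω₂ sin(θ₄−θ₂) / [r₃ sin(θ₃−θ₄)].
Numerator sine = +0.97851; denominator sine = +0.95159.
Result = 0.0556·17.28·(+0.97851) / (0.1677·(+0.95159)) = +5.8907 rad/s; magnitude 5.8907 rad/s.

5.89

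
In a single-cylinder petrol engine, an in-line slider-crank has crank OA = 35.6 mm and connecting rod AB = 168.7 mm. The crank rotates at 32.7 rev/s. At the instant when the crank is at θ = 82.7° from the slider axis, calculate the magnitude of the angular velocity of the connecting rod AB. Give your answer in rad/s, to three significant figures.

ω = 205.5 rad/s (converted from 32.7 rev/s).
The rod makes angle φ with the slider axis where L sinφ = r sinθ; differentiating, L cosφ·φ̇ = r ω cosθ.
L cosφ = √(L² − r² sin²θ) = 0.16496 m.
|ω_rod| = r ω |cosθ| / √(L² − r² sin²θ) = 0.0356·205.5·0.12706/0.16496 = 5.634 rad/s.

5.63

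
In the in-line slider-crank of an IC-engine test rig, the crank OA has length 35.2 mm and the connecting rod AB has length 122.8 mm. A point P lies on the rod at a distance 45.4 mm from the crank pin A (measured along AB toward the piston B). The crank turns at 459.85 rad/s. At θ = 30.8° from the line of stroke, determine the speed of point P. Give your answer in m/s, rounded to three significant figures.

12.6

ω = 459.9 rad/s.  Crank-pin speed |V_A| = rω = 16.187 m/s, perpendicular to OA.
Rod angle: sinφ = −(r/L) sinθ ⇒ φ = -8.440°; ω_rod = −rω cosθ/√(L²−r²sin²θ) = -114.46 rad/s.
V_P = V_A + ω_rod × AP, with AP = 0.0454 m along the rod.
Components: V_Px = −rω sinθ − a·ω_rod·sinφ = -9.051 m/s;  V_Py = rω cosθ + a·ω_rod·cosφ = +8.7634 m/s.
|V_P| = √(V_Px² + V_Py²) = 12.598 m/s.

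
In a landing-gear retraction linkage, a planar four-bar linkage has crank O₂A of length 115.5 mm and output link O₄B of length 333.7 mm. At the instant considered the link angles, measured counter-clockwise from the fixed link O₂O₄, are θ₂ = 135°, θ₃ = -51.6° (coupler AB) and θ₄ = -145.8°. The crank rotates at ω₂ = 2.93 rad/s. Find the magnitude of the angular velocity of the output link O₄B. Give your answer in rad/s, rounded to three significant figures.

ω₂ = 2.93 rad/s
Differentiating the loop-closure r₂e^{iθ₂}+r₃e^{iθ₃}=r₁+r₄e^{iθ₄} gives r₂ω₂e^{iθ₂}+r₃ω₃e^{iθ₃}=r₄ω₄e^{iθ₄}.
Eliminating the other unknown: ω₄ = r₂ω₂ sin(θ₂−θ₃) / [r₄ sin(θ₄−θ₃)].
Numerator sine = -0.11494; denominator sine = -0.99731.
Result = 0.1155·2.93·(-0.11494) / (0.3337·(-0.99731)) = +0.11688 rad/s; magnitude 0.11688 rad/s.

0.117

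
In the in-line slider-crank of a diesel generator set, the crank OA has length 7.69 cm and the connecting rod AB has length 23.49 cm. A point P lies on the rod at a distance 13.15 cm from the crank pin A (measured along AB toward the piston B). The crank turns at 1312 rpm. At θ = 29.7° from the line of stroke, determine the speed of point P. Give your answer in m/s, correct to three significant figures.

7.30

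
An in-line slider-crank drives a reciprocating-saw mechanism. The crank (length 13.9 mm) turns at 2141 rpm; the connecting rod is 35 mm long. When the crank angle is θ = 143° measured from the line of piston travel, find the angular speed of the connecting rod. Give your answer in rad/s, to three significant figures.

ω = 224.2 rad/s (converted from 2141 rpm).
The rod makes angle φ with the slider axis where L sinφ = r sinθ; differentiating, L cosφ·φ̇ = r ω cosθ.
L cosφ = √(L² − r² sin²θ) = 0.033986 m.
|ω_rod| = r ω |cosθ| / √(L² − r² sin²θ) = 0.0139·224.2·0.79864/0.033986 = 73.234 rad/s.

73.2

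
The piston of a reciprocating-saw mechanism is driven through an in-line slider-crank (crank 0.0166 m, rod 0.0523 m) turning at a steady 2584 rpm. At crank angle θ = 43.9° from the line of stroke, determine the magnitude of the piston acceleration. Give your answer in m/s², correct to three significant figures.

ω = 2π·2584/60 = 270.6 rad/s
x(θ) = r cosθ + √(L² − r² sin²θ); with ω constant, a = ω²·d²x/dθ².
d²x/dθ² = −r cosθ − r²(cos2θ)/√u − r⁴ sin²2θ/(4u^{3/2}),  u = L² − r² sin²θ = 0.0026028 m².
Substituting r = 0.0166 m, L = 0.0523 m, θ = 43.9°: d²x/dθ² = -0.012311 m.
a = ω²·d²x/dθ² = (270.6)²·(-0.012311) = -901.45 m/s²;  |a| = 901.45 m/s².

901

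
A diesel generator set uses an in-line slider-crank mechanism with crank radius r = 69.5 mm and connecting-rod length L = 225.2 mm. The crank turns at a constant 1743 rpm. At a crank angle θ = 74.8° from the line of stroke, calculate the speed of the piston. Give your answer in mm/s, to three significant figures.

ω = 2π·1743/60 = 182.5 rad/s
For an in-line slider-crank, x = r cosθ + √(L² − r² sin²θ), so v = −rω sinθ·[1 + r cosθ/√(L² − r² sin²θ)].
With r = 0.0695 m, L = 0.2252 m, θ = 74.8°: √(L² − r² sin²θ) = 0.21498 m.
v = −0.0695·182.5·0.96502·[1 + 0.0695·0.26219/0.21498] = -13.279 m/s.
|v| = 13.279 m/s = 13279 mm/s.

13300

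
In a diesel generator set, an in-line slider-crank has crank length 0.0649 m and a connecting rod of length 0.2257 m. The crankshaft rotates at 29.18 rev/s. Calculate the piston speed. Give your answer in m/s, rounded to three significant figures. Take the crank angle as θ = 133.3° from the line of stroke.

ω = 2π·29.2 = 183.3 rad/s
For an in-line slider-crank, x = r cosθ + √(L² − r² sin²θ), so v = −rω sinθ·[1 + r cosθ/√(L² − r² sin²θ)].
With r = 0.0649 m, L = 0.2257 m, θ = 133.3°: √(L² − r² sin²θ) = 0.2207 m.
v = −0.0649·183.3·0.72777·[1 + 0.0649·-0.68582/0.2207] = -6.9133 m/s.
|v| = 6.9133 m/s.

6.91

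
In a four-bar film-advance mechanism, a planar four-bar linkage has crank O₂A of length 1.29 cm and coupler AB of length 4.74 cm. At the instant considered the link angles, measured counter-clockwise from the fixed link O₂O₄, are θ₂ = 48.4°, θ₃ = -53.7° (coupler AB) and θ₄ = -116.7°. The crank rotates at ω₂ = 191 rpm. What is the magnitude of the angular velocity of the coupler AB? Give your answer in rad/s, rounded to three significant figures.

ω₂ = 20 rad/s (from 191 rpm).
Differentiating the loop-closure r₂e^{iθ₂}+r₃e^{iθ₃}=r₁+r₄e^{iθ₄} gives r₂ω₂e^{iθ₂}+r₃ω₃e^{iθ₃}=r₄ω₄e^{iθ₄}.
Eliminating the other unknown: ω₃ = r₂ω₂ sin(θ₄−θ₂) / [r₃ sin(θ₃−θ₄)].
Numerator sine = -0.25713; denominator sine = +0.89101.
Result = 0.0129·20·(-0.25713) / (0.0474·(+0.89101)) = -1.5709 rad/s; magnitude 1.5709 rad/s.

1.57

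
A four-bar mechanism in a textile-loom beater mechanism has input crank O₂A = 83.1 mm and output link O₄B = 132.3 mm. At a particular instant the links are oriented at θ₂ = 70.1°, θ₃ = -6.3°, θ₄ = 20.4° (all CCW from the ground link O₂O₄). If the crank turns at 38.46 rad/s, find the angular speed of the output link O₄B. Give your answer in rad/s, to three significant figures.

52.3

ω₂ = 38.46 rad/s
Differentiating the loop-closure r₂e^{iθ₂}+r₃e^{iθ₃}=r₁+r₄e^{iθ₄} gives r₂ω₂e^{iθ₂}+r₃ω₃e^{iθ₃}=r₄ω₄e^{iθ₄}.
Eliminating the other unknown: ω₄ = r₂ω₂ sin(θ₂−θ₃) / [r₄ sin(θ₄−θ₃)].
Numerator sine = +0.97196; denominator sine = +0.44932.
Result = 0.0831·38.46·(+0.97196) / (0.1323·(+0.44932)) = +52.257 rad/s; magnitude 52.257 rad/s.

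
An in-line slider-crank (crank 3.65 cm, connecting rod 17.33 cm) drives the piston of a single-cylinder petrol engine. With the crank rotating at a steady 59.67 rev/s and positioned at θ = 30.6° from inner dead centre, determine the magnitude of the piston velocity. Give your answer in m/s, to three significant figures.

8.24

ω = 2π·59.7 = 374.9 rad/s
For an in-line slider-crank, x = r cosθ + √(L² − r² sin²θ), so v = −rω sinθ·[1 + r cosθ/√(L² − r² sin²θ)].
With r = 0.0365 m, L = 0.1733 m, θ = 30.6°: √(L² − r² sin²θ) = 0.1723 m.
v = −0.0365·374.9·0.50904·[1 + 0.0365·0.86074/0.1723] = -8.2361 m/s.
|v| = 8.2361 m/s.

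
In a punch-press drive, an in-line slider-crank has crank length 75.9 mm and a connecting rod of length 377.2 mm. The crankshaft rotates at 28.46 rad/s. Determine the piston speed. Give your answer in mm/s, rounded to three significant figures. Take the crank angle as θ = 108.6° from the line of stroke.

ω = 28.46 rad/s
For an in-line slider-crank, x = r cosθ + √(L² − r² sin²θ), so v = −rω sinθ·[1 + r cosθ/√(L² − r² sin²θ)].
With r = 0.0759 m, L = 0.3772 m, θ = 108.6°: √(L² − r² sin²θ) = 0.37028 m.
v = −0.0759·28.46·0.94777·[1 + 0.0759·-0.31896/0.37028] = -1.9134 m/s.
|v| = 1.9134 m/s = 1913.4 mm/s.

1910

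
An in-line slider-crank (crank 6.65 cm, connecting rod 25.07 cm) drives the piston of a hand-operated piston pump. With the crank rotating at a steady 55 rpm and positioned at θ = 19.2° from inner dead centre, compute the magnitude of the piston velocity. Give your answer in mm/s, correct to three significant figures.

ω = 2π·55/60 = 5.76 rad/s
For an in-line slider-crank, x = r cosθ + √(L² − r² sin²θ), so v = −rω sinθ·[1 + r cosθ/√(L² − r² sin²θ)].
With r = 0.0665 m, L = 0.2507 m, θ = 19.2°: √(L² − r² sin²θ) = 0.24974 m.
v = −0.0665·5.76·0.32887·[1 + 0.0665·0.94438/0.24974] = -0.15763 m/s.
|v| = 0.15763 m/s = 157.63 mm/s.

158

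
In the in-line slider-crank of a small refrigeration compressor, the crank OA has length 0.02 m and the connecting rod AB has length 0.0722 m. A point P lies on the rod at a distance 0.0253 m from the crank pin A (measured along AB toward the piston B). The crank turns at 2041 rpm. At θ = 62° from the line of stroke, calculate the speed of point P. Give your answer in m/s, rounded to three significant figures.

4.16

ω = 213.7 rad/s.  Crank-pin speed |V_A| = rω = 4.2747 m/s, perpendicular to OA.
Rod angle: sinφ = −(r/L) sinθ ⇒ φ = -14.157°; ω_rod = −rω cosθ/√(L²−r²sin²θ) = -28.666 rad/s.
V_P = V_A + ω_rod × AP, with AP = 0.0253 m along the rod.
Components: V_Px = −rω sinθ − a·ω_rod·sinφ = -3.9517 m/s;  V_Py = rω cosθ + a·ω_rod·cosφ = +1.3036 m/s.
|V_P| = √(V_Px² + V_Py²) = 4.1612 m/s.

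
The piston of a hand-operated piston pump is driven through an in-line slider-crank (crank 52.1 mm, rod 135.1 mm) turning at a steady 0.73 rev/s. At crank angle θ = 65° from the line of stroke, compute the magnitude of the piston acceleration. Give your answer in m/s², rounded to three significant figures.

ω = 2π·0.73 = 4.587 rad/s
x(θ) = r cosθ + √(L² − r² sin²θ); with ω constant, a = ω²·d²x/dθ².
d²x/dθ² = −r cosθ − r²(cos2θ)/√u − r⁴ sin²2θ/(4u^{3/2}),  u = L² − r² sin²θ = 0.0160224 m².
Substituting r = 0.0521 m, L = 0.1351 m, θ = 65°: d²x/dθ² = -0.0087673 m.
a = ω²·d²x/dθ² = (4.587)²·(-0.0087673) = -0.18445 m/s²;  |a| = 0.18445 m/s².

0.184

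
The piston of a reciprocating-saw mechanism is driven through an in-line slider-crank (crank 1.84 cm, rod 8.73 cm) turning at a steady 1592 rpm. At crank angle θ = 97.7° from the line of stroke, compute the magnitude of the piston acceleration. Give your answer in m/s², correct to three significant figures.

ω = 2π·1592/60 = 166.7 rad/s
x(θ) = r cosθ + √(L² − r² sin²θ); with ω constant, a = ω²·d²x/dθ².
d²x/dθ² = −r cosθ − r²(cos2θ)/√u − r⁴ sin²2θ/(4u^{3/2}),  u = L² − r² sin²θ = 0.00728881 m².
Substituting r = 0.0184 m, L = 0.0873 m, θ = 97.7°: d²x/dθ² = +0.0062853 m.
a = ω²·d²x/dθ² = (166.7)²·(+0.0062853) = +174.69 m/s²;  |a| = 174.69 m/s².

175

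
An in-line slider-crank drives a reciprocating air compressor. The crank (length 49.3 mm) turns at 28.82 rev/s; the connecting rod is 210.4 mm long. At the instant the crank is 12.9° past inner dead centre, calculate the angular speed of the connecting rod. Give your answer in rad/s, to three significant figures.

41.4

ω = 181.1 rad/s (converted from 28.82 rev/s).
The rod makes angle φ with the slider axis where L sinφ = r sinθ; differentiating, L cosφ·φ̇ = r ω cosθ.
L cosφ = √(L² − r² sin²θ) = 0.21011 m.
|ω_rod| = r ω |cosθ| / √(L² − r² sin²θ) = 0.0493·181.1·0.97476/0.21011 = 41.416 rad/s.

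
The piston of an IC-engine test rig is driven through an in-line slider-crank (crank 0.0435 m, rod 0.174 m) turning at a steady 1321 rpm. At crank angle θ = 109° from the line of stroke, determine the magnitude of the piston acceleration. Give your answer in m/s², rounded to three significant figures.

438

ω = 2π·1321/60 = 138.3 rad/s
x(θ) = r cosθ + √(L² − r² sin²θ); with ω constant, a = ω²·d²x/dθ².
d²x/dθ² = −r cosθ − r²(cos2θ)/√u − r⁴ sin²2θ/(4u^{3/2}),  u = L² − r² sin²θ = 0.0285843 m².
Substituting r = 0.0435 m, L = 0.174 m, θ = 109°: d²x/dθ² = +0.022912 m.
a = ω²·d²x/dθ² = (138.3)²·(+0.022912) = +438.45 m/s²;  |a| = 438.45 m/s².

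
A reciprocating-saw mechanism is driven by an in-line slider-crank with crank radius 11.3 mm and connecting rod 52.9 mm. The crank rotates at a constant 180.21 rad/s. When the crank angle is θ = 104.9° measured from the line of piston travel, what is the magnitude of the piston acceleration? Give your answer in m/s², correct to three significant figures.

ω = 180.2 rad/s
x(θ) = r cosθ + √(L² − r² sin²θ); with ω constant, a = ω²·d²x/dθ².
d²x/dθ² = −r cosθ − r²(cos2θ)/√u − r⁴ sin²2θ/(4u^{3/2}),  u = L² − r² sin²θ = 0.00267916 m².
Substituting r = 0.0113 m, L = 0.0529 m, θ = 104.9°: d²x/dθ² = +0.0050391 m.
a = ω²·d²x/dθ² = (180.2)²·(+0.0050391) = +163.65 m/s²;  |a| = 163.65 m/s².

164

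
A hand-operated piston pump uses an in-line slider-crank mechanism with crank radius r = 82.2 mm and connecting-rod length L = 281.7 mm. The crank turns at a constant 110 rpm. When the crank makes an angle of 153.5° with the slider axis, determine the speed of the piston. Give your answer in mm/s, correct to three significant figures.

ω = 2π·110/60 = 11.52 rad/s
For an in-line slider-crank, x = r cosθ + √(L² − r² sin²θ), so v = −rω sinθ·[1 + r cosθ/√(L² − r² sin²θ)].
With r = 0.0822 m, L = 0.2817 m, θ = 153.5°: √(L² − r² sin²θ) = 0.2793 m.
v = −0.0822·11.52·0.44620·[1 + 0.0822·-0.89493/0.2793] = -0.31122 m/s.
|v| = 0.31122 m/s = 311.22 mm/s.

311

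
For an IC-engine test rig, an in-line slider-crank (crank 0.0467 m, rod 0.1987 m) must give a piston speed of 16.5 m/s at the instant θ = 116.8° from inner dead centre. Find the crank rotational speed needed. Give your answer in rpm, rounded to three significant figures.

For an in-line slider-crank, |v_piston| = rω|sinθ|·[1 + r cosθ/√(L² − r² sin²θ)].
With r = 0.0467 m, L = 0.1987 m, θ = 116.8°: the bracketed kinematic factor |dx/dθ| = 0.037166 m.
ω = v/|dx/dθ| = 16.5/0.037166 = 443.95 rad/s.
N = 60ω/(2π) = 4239.4 rpm.

4240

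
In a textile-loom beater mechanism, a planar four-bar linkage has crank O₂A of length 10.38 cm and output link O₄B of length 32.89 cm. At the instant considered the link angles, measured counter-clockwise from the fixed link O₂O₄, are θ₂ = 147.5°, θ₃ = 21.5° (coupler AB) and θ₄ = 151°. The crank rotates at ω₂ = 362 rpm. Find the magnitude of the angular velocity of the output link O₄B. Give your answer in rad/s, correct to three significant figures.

12.5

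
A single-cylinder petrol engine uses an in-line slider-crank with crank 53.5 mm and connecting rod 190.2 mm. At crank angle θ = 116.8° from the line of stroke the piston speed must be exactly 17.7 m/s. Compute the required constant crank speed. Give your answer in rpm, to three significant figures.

4070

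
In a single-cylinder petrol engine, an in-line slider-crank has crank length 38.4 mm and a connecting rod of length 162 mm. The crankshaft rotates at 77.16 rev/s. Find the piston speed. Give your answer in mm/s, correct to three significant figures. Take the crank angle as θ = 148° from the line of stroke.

7870

ω = 2π·77.2 = 484.8 rad/s
For an in-line slider-crank, x = r cosθ + √(L² − r² sin²θ), so v = −rω sinθ·[1 + r cosθ/√(L² − r² sin²θ)].
With r = 0.0384 m, L = 0.162 m, θ = 148°: √(L² − r² sin²θ) = 0.16072 m.
v = −0.0384·484.8·0.52992·[1 + 0.0384·-0.84805/0.16072] = -7.8664 m/s.
|v| = 7.8664 m/s = 7866.4 mm/s.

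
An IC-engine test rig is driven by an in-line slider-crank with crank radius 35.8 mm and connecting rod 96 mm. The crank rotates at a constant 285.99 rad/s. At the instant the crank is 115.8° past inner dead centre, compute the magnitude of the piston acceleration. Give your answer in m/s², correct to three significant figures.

ω = 286 rad/s
x(θ) = r cosθ + √(L² − r² sin²θ); with ω constant, a = ω²·d²x/dθ².
d²x/dθ² = −r cosθ − r²(cos2θ)/√u − r⁴ sin²2θ/(4u^{3/2}),  u = L² − r² sin²θ = 0.00817714 m².
Substituting r = 0.0358 m, L = 0.096 m, θ = 115.8°: d²x/dθ² = +0.024044 m.
a = ω²·d²x/dθ² = (286)²·(+0.024044) = +1966.5 m/s²;  |a| = 1966.5 m/s².

1970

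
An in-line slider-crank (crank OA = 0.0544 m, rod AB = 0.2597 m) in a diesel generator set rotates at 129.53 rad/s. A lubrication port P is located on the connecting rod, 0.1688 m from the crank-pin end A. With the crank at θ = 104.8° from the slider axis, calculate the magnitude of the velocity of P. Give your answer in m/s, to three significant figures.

6.60

ω = 129.5 rad/s.  Crank-pin speed |V_A| = rω = 7.0464 m/s, perpendicular to OA.
Rod angle: sinφ = −(r/L) sinθ ⇒ φ = -11.685°; ω_rod = −rω cosθ/√(L²−r²sin²θ) = +7.0777 rad/s.
V_P = V_A + ω_rod × AP, with AP = 0.1688 m along the rod.
Components: V_Px = −rω sinθ − a·ω_rod·sinφ = -6.5707 m/s;  V_Py = rω cosθ + a·ω_rod·cosφ = -0.63003 m/s.
|V_P| = √(V_Px² + V_Py²) = 6.6008 m/s.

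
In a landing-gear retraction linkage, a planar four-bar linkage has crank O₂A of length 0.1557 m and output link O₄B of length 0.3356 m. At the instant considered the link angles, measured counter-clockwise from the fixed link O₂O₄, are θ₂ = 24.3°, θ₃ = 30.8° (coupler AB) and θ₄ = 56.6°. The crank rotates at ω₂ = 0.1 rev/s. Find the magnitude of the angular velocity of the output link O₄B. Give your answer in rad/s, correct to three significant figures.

0.0758

ω₂ = 0.6283 rad/s (from 0.1 rev/s).
Differentiating the loop-closure r₂e^{iθ₂}+r₃e^{iθ₃}=r₁+r₄e^{iθ₄} gives r₂ω₂e^{iθ₂}+r₃ω₃e^{iθ₃}=r₄ω₄e^{iθ₄}.
Eliminating the other unknown: ω₄ = r₂ω₂ sin(θ₂−θ₃) / [r₄ sin(θ₄−θ₃)].
Numerator sine = -0.11320; denominator sine = +0.43523.
Result = 0.1557·0.6283·(-0.11320) / (0.3356·(+0.43523)) = -0.07582 rad/s; magnitude 0.07582 rad/s.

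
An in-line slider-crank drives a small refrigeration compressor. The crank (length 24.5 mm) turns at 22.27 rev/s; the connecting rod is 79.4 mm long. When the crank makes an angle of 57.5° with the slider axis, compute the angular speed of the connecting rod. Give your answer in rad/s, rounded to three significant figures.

ω = 139.9 rad/s (converted from 22.27 rev/s).
The rod makes angle φ with the slider axis where L sinφ = r sinθ; differentiating, L cosφ·φ̇ = r ω cosθ.
L cosφ = √(L² − r² sin²θ) = 0.076664 m.
|ω_rod| = r ω |cosθ| / √(L² − r² sin²θ) = 0.0245·139.9·0.53730/0.076664 = 24.026 rad/s.

24.0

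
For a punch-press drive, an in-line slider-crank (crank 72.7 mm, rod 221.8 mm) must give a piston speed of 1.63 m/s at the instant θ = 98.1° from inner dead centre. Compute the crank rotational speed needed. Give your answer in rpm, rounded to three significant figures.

For an in-line slider-crank, |v_piston| = rω|sinθ|·[1 + r cosθ/√(L² − r² sin²θ)].
With r = 0.0727 m, L = 0.2218 m, θ = 98.1°: the bracketed kinematic factor |dx/dθ| = 0.06846 m.
ω = v/|dx/dθ| = 1.63/0.06846 = 23.809 rad/s.
N = 60ω/(2π) = 227.36 rpm.

227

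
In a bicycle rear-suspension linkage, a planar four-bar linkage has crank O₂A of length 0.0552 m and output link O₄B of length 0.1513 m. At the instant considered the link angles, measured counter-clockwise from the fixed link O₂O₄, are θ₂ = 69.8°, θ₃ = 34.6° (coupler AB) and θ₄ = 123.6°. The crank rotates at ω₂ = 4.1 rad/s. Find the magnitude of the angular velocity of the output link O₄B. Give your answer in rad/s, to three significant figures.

0.862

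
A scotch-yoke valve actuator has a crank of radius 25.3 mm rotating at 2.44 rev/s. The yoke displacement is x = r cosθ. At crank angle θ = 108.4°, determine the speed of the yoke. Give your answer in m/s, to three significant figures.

ω = 15.33 rad/s (from 2.44 rev/s).
x = r cosθ ⇒ ẋ = −rω sinθ.
|v| = rω|sinθ| = 0.0253·15.33·|sin 108.4°| = 0.36804 m/s.

0.368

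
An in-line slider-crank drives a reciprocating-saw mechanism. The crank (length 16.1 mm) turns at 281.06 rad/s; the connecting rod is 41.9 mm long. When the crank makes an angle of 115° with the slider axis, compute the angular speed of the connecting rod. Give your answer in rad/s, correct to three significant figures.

48.7

ω = 281.1 rad/s
The rod makes angle φ with the slider axis where L sinφ = r sinθ; differentiating, L cosφ·φ̇ = r ω cosθ.
L cosφ = √(L² − r² sin²θ) = 0.039277 m.
|ω_rod| = r ω |cosθ| / √(L² − r² sin²θ) = 0.0161·281.1·0.42262/0.039277 = 48.689 rad/s.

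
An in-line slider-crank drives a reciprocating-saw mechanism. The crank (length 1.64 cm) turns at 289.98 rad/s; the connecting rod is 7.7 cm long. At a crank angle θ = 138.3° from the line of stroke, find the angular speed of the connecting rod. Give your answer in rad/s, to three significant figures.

46.6

ω = 290 rad/s
The rod makes angle φ with the slider axis where L sinφ = r sinθ; differentiating, L cosφ·φ̇ = r ω cosθ.
L cosφ = √(L² − r² sin²θ) = 0.076223 m.
|ω_rod| = r ω |cosθ| / √(L² − r² sin²θ) = 0.0164·290·0.74664/0.076223 = 46.584 rad/s.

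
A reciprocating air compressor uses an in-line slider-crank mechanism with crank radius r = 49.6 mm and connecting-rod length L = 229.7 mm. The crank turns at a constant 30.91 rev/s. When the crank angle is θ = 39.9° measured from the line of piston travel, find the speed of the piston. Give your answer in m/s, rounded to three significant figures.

7.21

ω = 2π·30.9 = 194.2 rad/s
For an in-line slider-crank, x = r cosθ + √(L² − r² sin²θ), so v = −rω sinθ·[1 + r cosθ/√(L² − r² sin²θ)].
With r = 0.0496 m, L = 0.2297 m, θ = 39.9°: √(L² − r² sin²θ) = 0.22749 m.
v = −0.0496·194.2·0.64145·[1 + 0.0496·0.76717/0.22749] = -7.2126 m/s.
|v| = 7.2126 m/s.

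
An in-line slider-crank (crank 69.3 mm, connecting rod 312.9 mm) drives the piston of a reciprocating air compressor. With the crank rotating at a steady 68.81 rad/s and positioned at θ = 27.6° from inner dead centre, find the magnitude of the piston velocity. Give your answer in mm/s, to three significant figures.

ω = 68.81 rad/s
For an in-line slider-crank, x = r cosθ + √(L² − r² sin²θ), so v = −rω sinθ·[1 + r cosθ/√(L² − r² sin²θ)].
With r = 0.0693 m, L = 0.3129 m, θ = 27.6°: √(L² − r² sin²θ) = 0.31125 m.
v = −0.0693·68.81·0.46330·[1 + 0.0693·0.88620/0.31125] = -2.6452 m/s.
|v| = 2.6452 m/s = 2645.2 mm/s.

2650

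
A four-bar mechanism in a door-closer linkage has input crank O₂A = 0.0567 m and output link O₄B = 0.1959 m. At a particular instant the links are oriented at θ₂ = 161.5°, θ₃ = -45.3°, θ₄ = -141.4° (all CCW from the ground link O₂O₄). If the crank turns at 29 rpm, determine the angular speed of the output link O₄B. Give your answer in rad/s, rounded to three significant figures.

0.399

ω₂ = 3.037 rad/s (from 29 rpm).
Differentiating the loop-closure r₂e^{iθ₂}+r₃e^{iθ₃}=r₁+r₄e^{iθ₄} gives r₂ω₂e^{iθ₂}+r₃ω₃e^{iθ₃}=r₄ω₄e^{iθ₄}.
Eliminating the other unknown: ω₄ = r₂ω₂ sin(θ₂−θ₃) / [r₄ sin(θ₄−θ₃)].
Numerator sine = -0.45088; denominator sine = -0.99434.
Result = 0.0567·3.037·(-0.45088) / (0.1959·(-0.99434)) = +0.39857 rad/s; magnitude 0.39857 rad/s.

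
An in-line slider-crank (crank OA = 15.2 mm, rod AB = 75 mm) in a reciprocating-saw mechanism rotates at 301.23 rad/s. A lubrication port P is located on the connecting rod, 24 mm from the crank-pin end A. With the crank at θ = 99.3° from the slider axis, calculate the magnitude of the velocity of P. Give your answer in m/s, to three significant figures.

4.50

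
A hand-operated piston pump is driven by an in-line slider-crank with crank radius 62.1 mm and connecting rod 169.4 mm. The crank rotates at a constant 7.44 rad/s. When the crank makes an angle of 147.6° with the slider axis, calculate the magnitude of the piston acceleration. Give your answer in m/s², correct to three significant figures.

2.32

ω = 7.44 rad/s
x(θ) = r cosθ + √(L² − r² sin²θ); with ω constant, a = ω²·d²x/dθ².
d²x/dθ² = −r cosθ − r²(cos2θ)/√u − r⁴ sin²2θ/(4u^{3/2}),  u = L² − r² sin²θ = 0.0275891 m².
Substituting r = 0.0621 m, L = 0.1694 m, θ = 147.6°: d²x/dθ² = +0.041883 m.
a = ω²·d²x/dθ² = (7.44)²·(+0.041883) = +2.3184 m/s²;  |a| = 2.3184 m/s².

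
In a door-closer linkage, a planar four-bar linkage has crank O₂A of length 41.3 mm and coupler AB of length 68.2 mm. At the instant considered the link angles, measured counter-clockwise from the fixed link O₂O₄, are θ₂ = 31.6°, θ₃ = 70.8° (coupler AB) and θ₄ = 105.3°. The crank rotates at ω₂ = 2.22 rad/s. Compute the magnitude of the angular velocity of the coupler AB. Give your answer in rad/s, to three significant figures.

2.28

ω₂ = 2.22 rad/s
Differentiating the loop-closure r₂e^{iθ₂}+r₃e^{iθ₃}=r₁+r₄e^{iθ₄} gives r₂ω₂e^{iθ₂}+r₃ω₃e^{iθ₃}=r₄ω₄e^{iθ₄}.
Eliminating the other unknown: ω₃ = r₂ω₂ sin(θ₄−θ₂) / [r₃ sin(θ₃−θ₄)].
Numerator sine = +0.95981; denominator sine = -0.56641.
Result = 0.0413·2.22·(+0.95981) / (0.0682·(-0.56641)) = -2.2781 rad/s; magnitude 2.2781 rad/s.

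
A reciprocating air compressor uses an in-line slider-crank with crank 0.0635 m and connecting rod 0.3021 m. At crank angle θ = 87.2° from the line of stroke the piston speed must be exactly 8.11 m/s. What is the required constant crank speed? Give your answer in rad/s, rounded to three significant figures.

127

For an in-line slider-crank, |v_piston| = rω|sinθ|·[1 + r cosθ/√(L² − r² sin²θ)].
With r = 0.0635 m, L = 0.3021 m, θ = 87.2°: the bracketed kinematic factor |dx/dθ| = 0.06409 m.
ω = v/|dx/dθ| = 8.11/0.06409 = 126.54 rad/s.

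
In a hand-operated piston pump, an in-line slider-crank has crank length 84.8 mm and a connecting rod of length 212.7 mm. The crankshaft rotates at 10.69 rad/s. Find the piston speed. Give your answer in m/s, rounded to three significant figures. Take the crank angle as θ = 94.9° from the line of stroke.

0.870

ω = 10.69 rad/s
For an in-line slider-crank, x = r cosθ + √(L² − r² sin²θ), so v = −rω sinθ·[1 + r cosθ/√(L² − r² sin²θ)].
With r = 0.0848 m, L = 0.2127 m, θ = 94.9°: √(L² − r² sin²θ) = 0.1952 m.
v = −0.0848·10.69·0.99635·[1 + 0.0848·-0.08542/0.1952] = -0.86968 m/s.
|v| = 0.86968 m/s.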